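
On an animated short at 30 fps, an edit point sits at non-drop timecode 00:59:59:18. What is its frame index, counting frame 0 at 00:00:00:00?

frame 107988

Total seconds to the label: (0 × 3600 + 59 × 60 + 59) = 3599.
Frame index = 3599 × 30 + 18 = 107988.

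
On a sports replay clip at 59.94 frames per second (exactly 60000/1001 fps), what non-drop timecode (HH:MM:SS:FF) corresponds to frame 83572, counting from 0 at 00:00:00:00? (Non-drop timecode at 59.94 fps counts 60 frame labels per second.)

83572 ÷ 60 = 1392 full seconds, remainder 52 frames.
1392 s = 0 h 23 min 12 s.
Timecode: 00:23:12:52.

00:23:12:52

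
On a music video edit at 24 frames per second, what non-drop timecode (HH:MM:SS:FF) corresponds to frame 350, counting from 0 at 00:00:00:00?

350 ÷ 24 = 14 full seconds, remainder 14 frames.
14 s = 0 h 0 min 14 s.
Timecode: 00:00:14:14.

00:00:14:14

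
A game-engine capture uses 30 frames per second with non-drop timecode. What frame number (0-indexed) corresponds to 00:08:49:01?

Total seconds to the label: (0 × 3600 + 8 × 60 + 49) = 529.
Frame index = 529 × 30 + 1 = 15871.

15871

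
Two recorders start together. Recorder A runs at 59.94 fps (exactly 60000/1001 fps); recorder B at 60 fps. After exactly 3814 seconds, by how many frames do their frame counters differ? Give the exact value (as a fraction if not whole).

A emits 60000/1001 × 3814 = 228840000/1001 frames; B emits 60 × 3814 = 228840.
Difference = 228840/1001 frames (≈ 228.6114); B is ahead of A.

228840/1001 frames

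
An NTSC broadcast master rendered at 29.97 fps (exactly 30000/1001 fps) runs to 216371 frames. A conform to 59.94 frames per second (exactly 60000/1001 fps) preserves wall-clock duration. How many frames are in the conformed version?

432742 frames

Target frames = source frames × (target rate / source rate) = 216371 × (60000/1001)/(30000/1001) = 216371 × 2 = 432742.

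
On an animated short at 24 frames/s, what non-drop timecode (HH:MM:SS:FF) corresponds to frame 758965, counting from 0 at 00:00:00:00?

08:47:03:13

758965 ÷ 24 = 31623 full seconds, remainder 13 frames.
31623 s = 8 h 47 min 3 s.
Timecode: 08:47:03:13.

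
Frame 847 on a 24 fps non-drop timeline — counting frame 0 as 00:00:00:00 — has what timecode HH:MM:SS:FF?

00:00:35:07

847 ÷ 24 = 35 full seconds, remainder 7 frames.
35 s = 0 h 0 min 35 s.
Timecode: 00:00:35:07.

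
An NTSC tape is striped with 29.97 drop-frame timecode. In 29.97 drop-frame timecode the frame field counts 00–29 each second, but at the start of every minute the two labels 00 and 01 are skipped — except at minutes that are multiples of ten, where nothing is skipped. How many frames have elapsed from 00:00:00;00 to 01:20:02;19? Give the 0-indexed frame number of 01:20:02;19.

143935

As if non-drop at 30 labels/s: (1 × 3600 + 20 × 60 + 2) × 30 + 19 = 144079.
Minute boundaries passed: 80; those not divisible by 10: 80 − 8 = 72; dropped labels = 2 × 72 = 144.
Actual frame index = 144079 − 144 = 143935.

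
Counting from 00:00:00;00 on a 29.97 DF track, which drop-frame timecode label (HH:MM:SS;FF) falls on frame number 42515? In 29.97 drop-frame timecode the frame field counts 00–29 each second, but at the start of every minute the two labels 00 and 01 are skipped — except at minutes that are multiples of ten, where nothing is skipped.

Ten DF minutes hold 17982 frames, so frame 42515 lies in block 2 (frames 35964–53945) with 6551 frames into that block.
The block's first minute is 1800 frames and the rest 1798 each; 6551 frames reaches minute 3, so 2 × 18 + 3 × 2 = 42 labels have been skipped so far.
Adding those back, label number 42515 + 42 = 42557 at 30 labels/s is 1418 s + 17 f = 0 h 23 min 38 s frame 17, i.e. 00:23:38;17.

00:23:38;17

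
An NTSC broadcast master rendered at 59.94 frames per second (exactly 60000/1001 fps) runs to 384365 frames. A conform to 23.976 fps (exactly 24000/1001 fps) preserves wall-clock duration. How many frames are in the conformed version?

153746 frames

Target frames = source frames × (target rate / source rate) = 384365 × (24000/1001)/(60000/1001) = 384365 × 2/5 = 153746.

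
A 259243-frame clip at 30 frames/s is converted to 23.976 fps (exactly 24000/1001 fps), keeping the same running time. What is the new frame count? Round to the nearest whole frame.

Frames at target rate = 259243 × (24000/1001) / (30) = 207394400/1001 ≈ 207187.213.
Nearest whole frame: 207187.

207187 frames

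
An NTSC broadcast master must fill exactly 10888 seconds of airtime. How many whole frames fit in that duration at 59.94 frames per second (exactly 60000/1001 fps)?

Frames = 10888 × 60000/1001 = 653280000/1001 ≈ 652627.3726.
Complete frames: 652627.

652627 frames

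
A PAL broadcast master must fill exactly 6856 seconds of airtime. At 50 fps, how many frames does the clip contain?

Frames = 6856 × 50 = 342800.

342800 frames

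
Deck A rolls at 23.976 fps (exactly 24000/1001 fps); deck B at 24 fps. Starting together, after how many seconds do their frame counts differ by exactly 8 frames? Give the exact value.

1001/3 seconds

The gap grows by |24 − 24000/1001| = 24/1001 frames per second.
Time for a 8-frame gap: 8 ÷ (24/1001) = 1001/3 s.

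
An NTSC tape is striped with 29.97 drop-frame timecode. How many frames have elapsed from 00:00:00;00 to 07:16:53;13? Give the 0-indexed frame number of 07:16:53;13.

785617

Complete 10-minute blocks: 43, each 17982 frames → 773226.
Remaining 6 whole minutes in the current block: 1800 + 5 × 1798 = 10790 frames.
Within the current minute: 53 × 30 + 13 − 2 = 1601 (labels ;00/;01 skipped at this minute). Total = 773226 + 10790 + 1601 = 785617.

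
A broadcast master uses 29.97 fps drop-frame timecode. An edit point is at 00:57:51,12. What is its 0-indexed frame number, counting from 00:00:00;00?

As if non-drop at 30 labels/s: (0 × 3600 + 57 × 60 + 51) × 30 + 12 = 104142.
Minute boundaries passed: 57; those not divisible by 10: 57 − 5 = 52; dropped labels = 2 × 52 = 104.
Actual frame index = 104142 − 104 = 104038.

104038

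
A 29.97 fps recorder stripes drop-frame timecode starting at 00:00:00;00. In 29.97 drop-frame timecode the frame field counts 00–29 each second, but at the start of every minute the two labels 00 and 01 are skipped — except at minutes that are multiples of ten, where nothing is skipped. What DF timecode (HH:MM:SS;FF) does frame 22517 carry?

Ten DF minutes hold 17982 frames, so frame 22517 lies in block 1 (frames 17982–35963) with 4535 frames into that block.
The block's first minute is 1800 frames and the rest 1798 each; 4535 frames reaches minute 2, so 1 × 18 + 2 × 2 = 22 labels have been skipped so far.
Adding those back, label number 22517 + 22 = 22539 at 30 labels/s is 751 s + 9 f = 0 h 12 min 31 s frame 9, i.e. 00:12:31;09.

00:12:31;09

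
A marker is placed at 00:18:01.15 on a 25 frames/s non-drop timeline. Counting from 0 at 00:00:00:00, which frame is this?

Total seconds to the label: (0 × 3600 + 18 × 60 + 1) = 1081.
Frame index = 1081 × 25 + 15 = 27040.

27040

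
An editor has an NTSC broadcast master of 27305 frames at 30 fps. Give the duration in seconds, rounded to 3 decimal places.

Running time = 27305 × 1/30 = 5461/6 s ≈ 910.167 s.

910.167 seconds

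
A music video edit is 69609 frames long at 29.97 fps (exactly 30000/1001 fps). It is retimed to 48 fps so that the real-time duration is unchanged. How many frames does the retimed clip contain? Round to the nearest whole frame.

Frames at target rate = 69609 × (48) / (30000/1001) = 69678609/625 ≈ 111485.774.
Nearest whole frame: 111486.

111486 frames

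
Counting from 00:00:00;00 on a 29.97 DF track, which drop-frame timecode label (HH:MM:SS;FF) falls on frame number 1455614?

Ten DF minutes hold 17982 frames, so frame 1455614 lies in block 80 (frames 1438560–1456541) with 17054 frames into that block.
The block's first minute is 1800 frames and the rest 1798 each; 17054 frames reaches minute 9, so 80 × 18 + 9 × 2 = 1458 labels have been skipped so far.
Adding those back, label number 1455614 + 1458 = 1457072 at 30 labels/s is 48569 s + 2 f = 13 h 29 min 29 s frame 2, i.e. 13:29:29;02.

13:29:29;02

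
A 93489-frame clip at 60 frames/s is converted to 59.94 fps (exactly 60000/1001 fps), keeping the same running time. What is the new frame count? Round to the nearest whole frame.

93396 frames

Frames at target rate = 93489 × (60000/1001) / (60) = 8499000/91 ≈ 93395.604.
Nearest whole frame: 93396.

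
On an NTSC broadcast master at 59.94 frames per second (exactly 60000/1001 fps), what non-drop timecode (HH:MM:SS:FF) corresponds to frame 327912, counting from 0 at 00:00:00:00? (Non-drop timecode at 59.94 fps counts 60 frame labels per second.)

01:31:05:12

327912 ÷ 60 = 5465 full seconds, remainder 12 frames.
5465 s = 1 h 31 min 5 s.
Timecode: 01:31:05:12.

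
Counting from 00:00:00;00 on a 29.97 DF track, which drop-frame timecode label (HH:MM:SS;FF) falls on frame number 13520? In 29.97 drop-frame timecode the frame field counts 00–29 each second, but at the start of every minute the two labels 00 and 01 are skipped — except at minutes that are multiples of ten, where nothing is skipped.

Each 10-minute DF block holds 10 × 60 × 30 − 9 × 2 = 17982 frames. 13520 ÷ 17982 → 0 full blocks, remainder 13520.
Within the partial block the first minute is 1800 frames and each further minute 1798, so 7 further minute boundaries passed. Total skipped labels = 18 × 0 + 2 × 7 = 14.
Non-drop label index = 13520 + 14 = 13534; at 30 labels/s that is 00:07:31:04, i.e. DF 00:07:31;04.

00:07:31;04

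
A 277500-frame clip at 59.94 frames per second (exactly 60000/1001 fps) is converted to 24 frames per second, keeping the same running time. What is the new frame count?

Target frames = source frames × (target rate / source rate) = 277500 × (24)/(60000/1001) = 277500 × 1001/2500 = 111111.

111111 frames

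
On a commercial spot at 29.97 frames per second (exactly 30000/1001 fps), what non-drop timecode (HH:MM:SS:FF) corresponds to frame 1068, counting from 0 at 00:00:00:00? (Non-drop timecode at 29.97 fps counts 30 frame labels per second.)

00:00:35:18

1068 ÷ 30 = 35 full seconds, remainder 18 frames.
35 s = 0 h 0 min 35 s.
Timecode: 00:00:35:18.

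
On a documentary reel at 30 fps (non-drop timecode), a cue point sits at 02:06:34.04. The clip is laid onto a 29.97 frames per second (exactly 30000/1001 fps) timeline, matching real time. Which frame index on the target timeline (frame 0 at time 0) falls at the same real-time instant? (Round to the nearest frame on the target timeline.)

Source frame index: (2×3600 + 6×60 + 34) × 30 + 4 = 227824.
Real time: 227824 / (30) = 113912/15 s.
Target frame: (113912/15) × (30000/1001) = 227824000/1001 ≈ 227596.404 → 227596.

frame 227596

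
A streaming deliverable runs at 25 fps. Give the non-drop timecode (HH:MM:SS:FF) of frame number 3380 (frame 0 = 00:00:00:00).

3380 ÷ 25 = 135 full seconds, remainder 5 frames.
135 s = 0 h 2 min 15 s.
Timecode: 00:02:15:05.

00:02:15:05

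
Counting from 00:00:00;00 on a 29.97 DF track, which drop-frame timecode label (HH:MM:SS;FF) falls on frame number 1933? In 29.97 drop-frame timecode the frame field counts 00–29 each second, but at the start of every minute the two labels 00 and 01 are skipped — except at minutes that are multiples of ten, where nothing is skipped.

00:01:04;15

Ten DF minutes hold 17982 frames, so frame 1933 lies in block 0 (frames 0–17981) with 1933 frames into that block.
The block's first minute is 1800 frames and the rest 1798 each; 1933 frames reaches minute 1, so 0 × 18 + 1 × 2 = 2 labels have been skipped so far.
Adding those back, label number 1933 + 2 = 1935 at 30 labels/s is 64 s + 15 f = 0 h 1 min 4 s frame 15, i.e. 00:01:04;15.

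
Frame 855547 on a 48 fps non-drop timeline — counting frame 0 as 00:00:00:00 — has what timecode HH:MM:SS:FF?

855547 ÷ 48 = 17823 full seconds, remainder 43 frames.
17823 s = 4 h 57 min 3 s.
Timecode: 04:57:03:43.

04:57:03:43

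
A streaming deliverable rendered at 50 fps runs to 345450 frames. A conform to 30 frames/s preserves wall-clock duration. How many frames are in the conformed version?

Target frames = source frames × (target rate / source rate) = 345450 × (30)/(50) = 345450 × 3/5 = 207270.

207270 frames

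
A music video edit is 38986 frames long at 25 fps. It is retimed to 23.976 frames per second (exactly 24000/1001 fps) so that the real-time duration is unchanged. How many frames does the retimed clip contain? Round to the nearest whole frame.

Frames at target rate = 38986 × (24000/1001) / (25) = 37426560/1001 ≈ 37389.171.
Nearest whole frame: 37389.

37389 frames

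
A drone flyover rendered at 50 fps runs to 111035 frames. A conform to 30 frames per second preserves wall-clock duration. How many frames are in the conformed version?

Target frames = source frames × (target rate / source rate) = 111035 × (30)/(50) = 111035 × 3/5 = 66621.

66621 frames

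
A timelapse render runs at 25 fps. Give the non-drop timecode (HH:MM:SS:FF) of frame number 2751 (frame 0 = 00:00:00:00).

2751 ÷ 25 = 110 full seconds, remainder 1 frame.
110 s = 0 h 1 min 50 s.
Timecode: 00:01:50:01.

00:01:50:01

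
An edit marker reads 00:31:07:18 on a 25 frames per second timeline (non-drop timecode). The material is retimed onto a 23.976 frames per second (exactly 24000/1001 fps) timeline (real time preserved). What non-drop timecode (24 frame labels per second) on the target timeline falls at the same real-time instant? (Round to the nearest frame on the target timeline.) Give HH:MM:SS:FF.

00:31:05:20

Source frame index: (0×3600 + 31×60 + 7) × 25 + 18 = 46693.
Real time: 46693 / (25) = 46693/25 s.
Target frame: (46693/25) × (24000/1001) = 44825280/1001 ≈ 44780.500 → 44780.
At 24 labels/s: frame 44780 → 00:31:05:20.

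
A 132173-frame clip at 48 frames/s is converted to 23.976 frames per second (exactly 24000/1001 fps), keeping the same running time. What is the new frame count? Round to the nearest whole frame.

66020 frames

Frames at target rate = 132173 × (24000/1001) / (48) = 66086500/1001 ≈ 66020.480.
Nearest whole frame: 66020.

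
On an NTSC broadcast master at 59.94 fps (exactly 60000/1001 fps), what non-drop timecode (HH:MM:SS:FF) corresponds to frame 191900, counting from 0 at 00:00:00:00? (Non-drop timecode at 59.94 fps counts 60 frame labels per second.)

191900 ÷ 60 = 3198 full seconds, remainder 20 frames.
3198 s = 0 h 53 min 18 s.
Timecode: 00:53:18:20.

00:53:18:20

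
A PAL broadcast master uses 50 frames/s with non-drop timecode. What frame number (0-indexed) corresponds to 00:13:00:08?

Total seconds to the label: (0 × 3600 + 13 × 60 + 0) = 780.
Frame index = 780 × 50 + 8 = 39008.

frame 39008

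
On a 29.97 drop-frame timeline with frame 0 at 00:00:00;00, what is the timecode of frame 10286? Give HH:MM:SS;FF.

Ten DF minutes hold 17982 frames, so frame 10286 lies in block 0 (frames 0–17981) with 10286 frames into that block.
The block's first minute is 1800 frames and the rest 1798 each; 10286 frames reaches minute 5, so 0 × 18 + 5 × 2 = 10 labels have been skipped so far.
Adding those back, label number 10286 + 10 = 10296 at 30 labels/s is 343 s + 6 f = 0 h 5 min 43 s frame 6, i.e. 00:05:43;06.

00:05:43;06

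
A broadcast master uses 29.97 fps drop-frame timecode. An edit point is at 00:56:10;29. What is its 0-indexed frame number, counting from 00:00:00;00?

Complete 10-minute blocks: 5, each 17982 frames → 89910.
Remaining 6 whole minutes in the current block: 1800 + 5 × 1798 = 10790 frames.
Within the current minute: 10 × 30 + 29 − 2 = 327 (labels ;00/;01 skipped at this minute). Total = 89910 + 10790 + 327 = 101027.

101027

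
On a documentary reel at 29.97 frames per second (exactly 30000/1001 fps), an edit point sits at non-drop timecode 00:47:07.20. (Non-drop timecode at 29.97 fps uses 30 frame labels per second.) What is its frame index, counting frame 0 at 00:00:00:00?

84830

Total seconds to the label: (0 × 3600 + 47 × 60 + 7) = 2827.
Frame index = 2827 × 30 + 20 = 84830.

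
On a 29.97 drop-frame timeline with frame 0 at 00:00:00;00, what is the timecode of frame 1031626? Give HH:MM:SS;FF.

Each 10-minute DF block holds 10 × 60 × 30 − 9 × 2 = 17982 frames. 1031626 ÷ 17982 → 57 full blocks, remainder 6652.
Within the partial block the first minute is 1800 frames and each further minute 1798, so 3 further minute boundaries passed. Total skipped labels = 18 × 57 + 2 × 3 = 1032.
Non-drop label index = 1031626 + 1032 = 1032658; at 30 labels/s that is 09:33:41:28, i.e. DF 09:33:41;28.

09:33:41;28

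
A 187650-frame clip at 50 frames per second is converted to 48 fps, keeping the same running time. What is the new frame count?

180144 frames

Target frames = source frames × (target rate / source rate) = 187650 × (48)/(50) = 187650 × 24/25 = 180144.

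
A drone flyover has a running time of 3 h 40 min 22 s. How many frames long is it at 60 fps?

793320 frames

3 h 40 min 22 s = 13222 s.
Frames = 13222 × 60 = 793320.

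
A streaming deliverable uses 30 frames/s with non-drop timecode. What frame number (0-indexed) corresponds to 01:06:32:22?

119782

Total seconds to the label: (1 × 3600 + 6 × 60 + 32) = 3992.
Frame index = 3992 × 30 + 22 = 119782.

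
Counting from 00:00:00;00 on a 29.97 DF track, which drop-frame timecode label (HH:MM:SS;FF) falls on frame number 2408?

00:01:20;10

Each 10-minute DF block holds 10 × 60 × 30 − 9 × 2 = 17982 frames. 2408 ÷ 17982 → 0 full blocks, remainder 2408.
Within the partial block the first minute is 1800 frames and each further minute 1798, so 1 further minute boundary passed. Total skipped labels = 18 × 0 + 2 × 1 = 2.
Non-drop label index = 2408 + 2 = 2410; at 30 labels/s that is 00:01:20:10, i.e. DF 00:01:20;10.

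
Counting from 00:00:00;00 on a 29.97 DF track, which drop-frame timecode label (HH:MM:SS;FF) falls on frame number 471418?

Ten DF minutes hold 17982 frames, so frame 471418 lies in block 26 (frames 467532–485513) with 3886 frames into that block.
The block's first minute is 1800 frames and the rest 1798 each; 3886 frames reaches minute 2, so 26 × 18 + 2 × 2 = 472 labels have been skipped so far.
Adding those back, label number 471418 + 472 = 471890 at 30 labels/s is 15729 s + 20 f = 4 h 22 min 9 s frame 20, i.e. 04:22:09;20.

04:22:09;20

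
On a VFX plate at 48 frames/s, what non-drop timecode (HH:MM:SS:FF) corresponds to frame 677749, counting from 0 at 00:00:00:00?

677749 ÷ 48 = 14119 full seconds, remainder 37 frames.
14119 s = 3 h 55 min 19 s.
Timecode: 03:55:19:37.

03:55:19:37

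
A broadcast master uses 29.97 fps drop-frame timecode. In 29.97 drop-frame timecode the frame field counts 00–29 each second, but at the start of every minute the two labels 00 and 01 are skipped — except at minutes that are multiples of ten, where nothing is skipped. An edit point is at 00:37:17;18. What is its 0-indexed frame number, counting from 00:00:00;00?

Complete 10-minute blocks: 3, each 17982 frames → 53946.
Remaining 7 whole minutes in the current block: 1800 + 6 × 1798 = 12588 frames.
Within the current minute: 17 × 30 + 18 − 2 = 526 (labels ;00/;01 skipped at this minute). Total = 53946 + 12588 + 526 = 67060.

67060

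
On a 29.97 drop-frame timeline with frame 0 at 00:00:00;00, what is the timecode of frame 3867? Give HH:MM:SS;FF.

Ten DF minutes hold 17982 frames, so frame 3867 lies in block 0 (frames 0–17981) with 3867 frames into that block.
The block's first minute is 1800 frames and the rest 1798 each; 3867 frames reaches minute 2, so 0 × 18 + 2 × 2 = 4 labels have been skipped so far.
Adding those back, label number 3867 + 4 = 3871 at 30 labels/s is 129 s + 1 f = 0 h 2 min 9 s frame 1, i.e. 00:02:09;01.

00:02:09;01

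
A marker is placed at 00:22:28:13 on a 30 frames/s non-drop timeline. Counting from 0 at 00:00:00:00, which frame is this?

40453

Total seconds to the label: (0 × 3600 + 22 × 60 + 28) = 1348.
Frame index = 1348 × 30 + 13 = 40453.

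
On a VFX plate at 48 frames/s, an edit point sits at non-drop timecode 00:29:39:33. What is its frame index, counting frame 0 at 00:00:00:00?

Total seconds to the label: (0 × 3600 + 29 × 60 + 39) = 1779.
Frame index = 1779 × 48 + 33 = 85425.

85425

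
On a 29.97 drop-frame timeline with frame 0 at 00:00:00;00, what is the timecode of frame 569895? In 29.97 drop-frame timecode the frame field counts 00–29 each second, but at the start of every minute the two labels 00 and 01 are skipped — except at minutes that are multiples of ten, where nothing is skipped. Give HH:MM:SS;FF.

05:16:55;15

Each 10-minute DF block holds 10 × 60 × 30 − 9 × 2 = 17982 frames. 569895 ÷ 17982 → 31 full blocks, remainder 12453.
Within the partial block the first minute is 1800 frames and each further minute 1798, so 6 further minute boundaries passed. Total skipped labels = 18 × 31 + 2 × 6 = 570.
Non-drop label index = 569895 + 570 = 570465; at 30 labels/s that is 05:16:55:15, i.e. DF 05:16:55;15.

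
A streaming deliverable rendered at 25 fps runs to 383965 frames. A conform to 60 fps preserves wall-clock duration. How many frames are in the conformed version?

921516 frames

Target frames = source frames × (target rate / source rate) = 383965 × (60)/(25) = 383965 × 12/5 = 921516.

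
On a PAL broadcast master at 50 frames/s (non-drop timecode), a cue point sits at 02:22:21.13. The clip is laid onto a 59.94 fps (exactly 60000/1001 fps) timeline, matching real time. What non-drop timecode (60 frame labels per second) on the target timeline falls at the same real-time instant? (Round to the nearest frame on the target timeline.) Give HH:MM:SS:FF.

02:22:12:44

Source frame index: (2×3600 + 22×60 + 21) × 50 + 13 = 427063.
Real time: 427063 / (50) = 427063/50 s.
Target frame: (427063/50) × (60000/1001) = 5631600/11 ≈ 511963.636 → 511964.
At 60 labels/s: frame 511964 → 02:22:12:44.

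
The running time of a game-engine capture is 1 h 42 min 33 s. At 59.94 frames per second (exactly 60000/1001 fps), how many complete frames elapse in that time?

1 h 42 min 33 s = 6153 s.
Frames = 6153 × 60000/1001 = 52740000/143 ≈ 368811.1888.
Complete frames: 368811.

368811 frames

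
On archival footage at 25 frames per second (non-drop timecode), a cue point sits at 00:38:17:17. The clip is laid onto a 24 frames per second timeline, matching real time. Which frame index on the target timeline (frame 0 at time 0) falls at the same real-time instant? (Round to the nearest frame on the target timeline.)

Source frame index: (0×3600 + 38×60 + 17) × 25 + 17 = 57442.
Real time: 57442 / (25) = 57442/25 s.
Target frame: (57442/25) × (24) = 1378608/25 ≈ 55144.320 → 55144.

frame 55144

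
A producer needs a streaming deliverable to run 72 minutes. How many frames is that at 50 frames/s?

72 min = 4320 s.
Frames = 4320 × 50 = 216000.

216000 frames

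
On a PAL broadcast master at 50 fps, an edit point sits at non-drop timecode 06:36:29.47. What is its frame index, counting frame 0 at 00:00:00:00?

1189497

Total seconds to the label: (6 × 3600 + 36 × 60 + 29) = 23789.
Frame index = 23789 × 50 + 47 = 1189497.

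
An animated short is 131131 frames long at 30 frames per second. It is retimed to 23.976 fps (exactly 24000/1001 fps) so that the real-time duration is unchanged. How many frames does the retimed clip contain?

104800 frames

Target frames = source frames × (target rate / source rate) = 131131 × (24000/1001)/(30) = 131131 × 800/1001 = 104800.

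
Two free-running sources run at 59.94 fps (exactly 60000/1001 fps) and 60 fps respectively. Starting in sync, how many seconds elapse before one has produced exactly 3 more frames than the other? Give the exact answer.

50.05 seconds

The gap grows by |60 − 60000/1001| = 60/1001 frames per second.
Time for a 3-frame gap: 3 ÷ (60/1001) = 50.05 s.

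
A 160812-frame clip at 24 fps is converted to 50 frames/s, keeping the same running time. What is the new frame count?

Target frames = source frames × (target rate / source rate) = 160812 × (50)/(24) = 160812 × 25/12 = 335025.

335025 frames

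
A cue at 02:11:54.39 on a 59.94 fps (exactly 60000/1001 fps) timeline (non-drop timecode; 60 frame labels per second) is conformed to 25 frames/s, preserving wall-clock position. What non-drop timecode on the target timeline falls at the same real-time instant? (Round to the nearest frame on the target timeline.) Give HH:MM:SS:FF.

02:12:02:14

Source frame index: (2×3600 + 11×60 + 54) × 60 + 39 = 474879.
Real time: 474879 / (60000/1001) = 158451293/20000 s.
Target frame: (158451293/20000) × (25) = 158451293/800 ≈ 198064.116 → 198064.
At 25 labels/s: frame 198064 → 02:12:02:14.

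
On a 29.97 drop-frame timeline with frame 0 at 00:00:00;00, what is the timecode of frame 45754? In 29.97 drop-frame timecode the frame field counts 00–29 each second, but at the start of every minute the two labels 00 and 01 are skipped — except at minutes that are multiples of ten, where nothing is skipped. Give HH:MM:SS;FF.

00:25:26;20

Ten DF minutes hold 17982 frames, so frame 45754 lies in block 2 (frames 35964–53945) with 9790 frames into that block.
The block's first minute is 1800 frames and the rest 1798 each; 9790 frames reaches minute 5, so 2 × 18 + 5 × 2 = 46 labels have been skipped so far.
Adding those back, label number 45754 + 46 = 45800 at 30 labels/s is 1526 s + 20 f = 0 h 25 min 26 s frame 20, i.e. 00:25:26;20.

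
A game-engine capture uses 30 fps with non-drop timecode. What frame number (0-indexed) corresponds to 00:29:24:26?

Total seconds to the label: (0 × 3600 + 29 × 60 + 24) = 1764.
Frame index = 1764 × 30 + 26 = 52946.

52946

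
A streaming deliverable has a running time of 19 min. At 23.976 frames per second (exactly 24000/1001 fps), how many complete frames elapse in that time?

27332 frames

19 min = 1140 s.
Frames = 1140 × 24000/1001 = 27360000/1001 ≈ 27332.6673.
Complete frames: 27332.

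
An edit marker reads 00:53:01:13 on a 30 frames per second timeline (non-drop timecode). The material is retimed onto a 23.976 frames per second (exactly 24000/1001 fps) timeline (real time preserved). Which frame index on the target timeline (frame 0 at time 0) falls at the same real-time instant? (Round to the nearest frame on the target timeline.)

Source frame index: (0×3600 + 53×60 + 1) × 30 + 13 = 95443.
Real time: 95443 / (30) = 95443/30 s.
Target frame: (95443/30) × (24000/1001) = 76354400/1001 ≈ 76278.122 → 76278.

frame 76278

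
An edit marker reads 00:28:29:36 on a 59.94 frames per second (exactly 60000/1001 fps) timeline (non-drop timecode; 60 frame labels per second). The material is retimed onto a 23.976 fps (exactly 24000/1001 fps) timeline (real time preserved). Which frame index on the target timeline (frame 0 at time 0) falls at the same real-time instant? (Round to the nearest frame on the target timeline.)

Source frame index: (0×3600 + 28×60 + 29) × 60 + 36 = 102576.
Real time: 102576 / (60000/1001) = 2139137/1250 s.
Target frame: (2139137/1250) × (24000/1001) = 205152/5 ≈ 41030.400 → 41030.

frame 41030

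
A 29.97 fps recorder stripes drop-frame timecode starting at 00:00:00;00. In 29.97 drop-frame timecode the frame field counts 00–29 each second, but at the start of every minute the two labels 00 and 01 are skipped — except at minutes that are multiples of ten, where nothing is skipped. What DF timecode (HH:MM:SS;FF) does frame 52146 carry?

Ten DF minutes hold 17982 frames, so frame 52146 lies in block 2 (frames 35964–53945) with 16182 frames into that block.
The block's first minute is 1800 frames and the rest 1798 each; 16182 frames reaches minute 8, so 2 × 18 + 8 × 2 = 52 labels have been skipped so far.
Adding those back, label number 52146 + 52 = 52198 at 30 labels/s is 1739 s + 28 f = 0 h 28 min 59 s frame 28, i.e. 00:28:59;28.

00:28:59;28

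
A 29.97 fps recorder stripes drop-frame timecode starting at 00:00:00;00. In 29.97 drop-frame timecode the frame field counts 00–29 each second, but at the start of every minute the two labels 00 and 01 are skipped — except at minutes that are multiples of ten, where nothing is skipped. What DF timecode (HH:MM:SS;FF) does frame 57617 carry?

00:32:02;15

Ten DF minutes hold 17982 frames, so frame 57617 lies in block 3 (frames 53946–71927) with 3671 frames into that block.
The block's first minute is 1800 frames and the rest 1798 each; 3671 frames reaches minute 2, so 3 × 18 + 2 × 2 = 58 labels have been skipped so far.
Adding those back, label number 57617 + 58 = 57675 at 30 labels/s is 1922 s + 15 f = 0 h 32 min 2 s frame 15, i.e. 00:32:02;15.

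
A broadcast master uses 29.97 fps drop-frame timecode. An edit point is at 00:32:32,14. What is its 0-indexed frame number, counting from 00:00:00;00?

58516

As if non-drop at 30 labels/s: (0 × 3600 + 32 × 60 + 32) × 30 + 14 = 58574.
Minute boundaries passed: 32; those not divisible by 10: 32 − 3 = 29; dropped labels = 2 × 29 = 58.
Actual frame index = 58574 − 58 = 58516.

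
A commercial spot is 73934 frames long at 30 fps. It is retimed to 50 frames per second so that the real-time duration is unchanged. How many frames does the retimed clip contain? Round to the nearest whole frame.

123223 frames

Frames at target rate = 73934 × (50) / (30) = 369670/3 ≈ 123223.333.
Nearest whole frame: 123223.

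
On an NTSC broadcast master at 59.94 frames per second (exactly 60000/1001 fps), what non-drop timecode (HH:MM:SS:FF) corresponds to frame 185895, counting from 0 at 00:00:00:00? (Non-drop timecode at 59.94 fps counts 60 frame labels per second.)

185895 ÷ 60 = 3098 full seconds, remainder 15 frames.
3098 s = 0 h 51 min 38 s.
Timecode: 00:51:38:15.

00:51:38:15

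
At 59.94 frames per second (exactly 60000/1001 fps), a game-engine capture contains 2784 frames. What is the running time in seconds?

46.4464 seconds

Running time = 2784 / (60000/1001) = 46.4464 s.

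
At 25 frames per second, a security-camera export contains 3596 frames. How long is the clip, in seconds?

Running time = 3596 / (25) = 143.84 s.

143.84 seconds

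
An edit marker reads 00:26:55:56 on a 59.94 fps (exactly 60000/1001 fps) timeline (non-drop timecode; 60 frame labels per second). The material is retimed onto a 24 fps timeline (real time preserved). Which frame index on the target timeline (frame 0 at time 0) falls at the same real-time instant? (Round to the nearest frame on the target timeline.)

Source frame index: (0×3600 + 26×60 + 55) × 60 + 56 = 96956.
Real time: 96956 / (60000/1001) = 24263239/15000 s.
Target frame: (24263239/15000) × (24) = 24263239/625 ≈ 38821.182 → 38821.

frame 38821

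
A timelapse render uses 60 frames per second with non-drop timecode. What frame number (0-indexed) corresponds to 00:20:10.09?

Total seconds to the label: (0 × 3600 + 20 × 60 + 10) = 1210.
Frame index = 1210 × 60 + 9 = 72609.

frame 72609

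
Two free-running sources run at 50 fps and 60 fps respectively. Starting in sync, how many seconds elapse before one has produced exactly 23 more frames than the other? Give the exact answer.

2.3 seconds

The gap grows by |60 − 50| = 10 frames per second.
Time for a 23-frame gap: 23 ÷ (10) = 2.3 s.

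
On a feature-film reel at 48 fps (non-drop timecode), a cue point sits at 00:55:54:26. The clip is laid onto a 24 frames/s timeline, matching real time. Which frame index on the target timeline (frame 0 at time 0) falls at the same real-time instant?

Source frame index: (0×3600 + 55×60 + 54) × 48 + 26 = 161018.
Real time: 161018 / (48) = 80509/24 s.
Target frame: (80509/24) × (24) = 80509.

frame 80509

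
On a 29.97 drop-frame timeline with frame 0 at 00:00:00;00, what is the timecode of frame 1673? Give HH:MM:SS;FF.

Ten DF minutes hold 17982 frames, so frame 1673 lies in block 0 (frames 0–17981) with 1673 frames into that block.
The block's first minute is 1800 frames and the rest 1798 each; 1673 frames reaches minute 0, so 0 × 18 + 0 × 2 = 0 labels have been skipped so far.
Adding those back, label number 1673 + 0 = 1673 at 30 labels/s is 55 s + 23 f = 0 h 0 min 55 s frame 23, i.e. 00:00:55;23.

00:00:55;23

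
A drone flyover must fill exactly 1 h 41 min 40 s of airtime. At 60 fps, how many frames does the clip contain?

366000 frames

1 h 41 min 40 s = 6100 s.
Frames = 6100 × 60 = 366000.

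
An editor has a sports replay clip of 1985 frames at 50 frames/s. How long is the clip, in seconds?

Running time = 1985 / (50) = 39.7 s.

39.7 seconds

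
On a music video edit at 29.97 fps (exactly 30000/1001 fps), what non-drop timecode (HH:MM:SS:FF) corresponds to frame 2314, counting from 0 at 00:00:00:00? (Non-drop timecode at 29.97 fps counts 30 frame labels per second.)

2314 ÷ 30 = 77 full seconds, remainder 4 frames.
77 s = 0 h 1 min 17 s.
Timecode: 00:01:17:04.

00:01:17:04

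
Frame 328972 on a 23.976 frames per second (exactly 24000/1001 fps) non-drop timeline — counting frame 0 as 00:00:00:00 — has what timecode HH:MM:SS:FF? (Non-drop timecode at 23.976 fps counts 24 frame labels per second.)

03:48:27:04

328972 ÷ 24 = 13707 full seconds, remainder 4 frames.
13707 s = 3 h 48 min 27 s.
Timecode: 03:48:27:04.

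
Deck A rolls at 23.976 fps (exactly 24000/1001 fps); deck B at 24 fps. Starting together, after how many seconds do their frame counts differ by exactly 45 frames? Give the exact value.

1876.875 seconds

The gap grows by |24 − 24000/1001| = 24/1001 frames per second.
Time for a 45-frame gap: 45 ÷ (24/1001) = 1876.875 s.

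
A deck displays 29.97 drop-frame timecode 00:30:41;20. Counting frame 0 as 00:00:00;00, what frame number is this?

55196

As if non-drop at 30 labels/s: (0 × 3600 + 30 × 60 + 41) × 30 + 20 = 55250.
Minute boundaries passed: 30; those not divisible by 10: 30 − 3 = 27; dropped labels = 2 × 27 = 54.
Actual frame index = 55250 − 54 = 55196.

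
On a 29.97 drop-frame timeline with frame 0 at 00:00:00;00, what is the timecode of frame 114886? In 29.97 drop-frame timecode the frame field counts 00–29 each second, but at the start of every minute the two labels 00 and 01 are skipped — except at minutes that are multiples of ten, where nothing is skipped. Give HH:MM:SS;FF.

01:03:53;10

Ten DF minutes hold 17982 frames, so frame 114886 lies in block 6 (frames 107892–125873) with 6994 frames into that block.
The block's first minute is 1800 frames and the rest 1798 each; 6994 frames reaches minute 3, so 6 × 18 + 3 × 2 = 114 labels have been skipped so far.
Adding those back, label number 114886 + 114 = 115000 at 30 labels/s is 3833 s + 10 f = 1 h 3 min 53 s frame 10, i.e. 01:03:53;10.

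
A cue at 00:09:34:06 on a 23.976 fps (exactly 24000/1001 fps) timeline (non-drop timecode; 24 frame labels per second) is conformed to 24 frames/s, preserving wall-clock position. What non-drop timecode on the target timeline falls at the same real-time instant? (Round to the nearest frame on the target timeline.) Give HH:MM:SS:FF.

00:09:34:20

Source frame index: (0×3600 + 9×60 + 34) × 24 + 6 = 13782.
Real time: 13782 / (24000/1001) = 2299297/4000 s.
Target frame: (2299297/4000) × (24) = 6897891/500 ≈ 13795.782 → 13796.
At 24 labels/s: frame 13796 → 00:09:34:20.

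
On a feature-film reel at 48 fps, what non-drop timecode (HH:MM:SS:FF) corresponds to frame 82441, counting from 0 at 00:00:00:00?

00:28:37:25

82441 ÷ 48 = 1717 full seconds, remainder 25 frames.
1717 s = 0 h 28 min 37 s.
Timecode: 00:28:37:25.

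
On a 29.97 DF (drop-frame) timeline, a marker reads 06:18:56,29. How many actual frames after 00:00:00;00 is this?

681427

As if non-drop at 30 labels/s: (6 × 3600 + 18 × 60 + 56) × 30 + 29 = 682109.
Minute boundaries passed: 378; those not divisible by 10: 378 − 37 = 341; dropped labels = 2 × 341 = 682.
Actual frame index = 682109 − 682 = 681427.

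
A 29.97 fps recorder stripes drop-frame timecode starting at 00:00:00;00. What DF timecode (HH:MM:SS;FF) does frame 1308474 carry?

12:07:39;14

Ten DF minutes hold 17982 frames, so frame 1308474 lies in block 72 (frames 1294704–1312685) with 13770 frames into that block.
The block's first minute is 1800 frames and the rest 1798 each; 13770 frames reaches minute 7, so 72 × 18 + 7 × 2 = 1310 labels have been skipped so far.
Adding those back, label number 1308474 + 1310 = 1309784 at 30 labels/s is 43659 s + 14 f = 12 h 7 min 39 s frame 14, i.e. 12:07:39;14.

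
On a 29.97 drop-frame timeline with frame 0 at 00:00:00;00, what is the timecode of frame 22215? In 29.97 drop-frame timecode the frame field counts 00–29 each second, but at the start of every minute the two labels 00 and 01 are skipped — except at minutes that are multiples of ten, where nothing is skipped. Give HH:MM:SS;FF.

00:12:21;07

Each 10-minute DF block holds 10 × 60 × 30 − 9 × 2 = 17982 frames. 22215 ÷ 17982 → 1 full block, remainder 4233.
Within the partial block the first minute is 1800 frames and each further minute 1798, so 2 further minute boundaries passed. Total skipped labels = 18 × 1 + 2 × 2 = 22.
Non-drop label index = 22215 + 22 = 22237; at 30 labels/s that is 00:12:21:07, i.e. DF 00:12:21;07.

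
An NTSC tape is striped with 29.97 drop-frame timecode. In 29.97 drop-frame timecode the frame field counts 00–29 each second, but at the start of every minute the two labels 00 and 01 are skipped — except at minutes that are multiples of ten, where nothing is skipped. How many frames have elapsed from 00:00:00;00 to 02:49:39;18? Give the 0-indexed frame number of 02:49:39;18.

305082

Complete 10-minute blocks: 16, each 17982 frames → 287712.
Remaining 9 whole minutes in the current block: 1800 + 8 × 1798 = 16184 frames.
Within the current minute: 39 × 30 + 18 − 2 = 1186 (labels ;00/;01 skipped at this minute). Total = 287712 + 16184 + 1186 = 305082.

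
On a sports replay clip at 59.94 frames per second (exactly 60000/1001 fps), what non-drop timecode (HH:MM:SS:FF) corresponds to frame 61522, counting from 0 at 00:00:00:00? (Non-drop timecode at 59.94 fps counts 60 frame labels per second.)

00:17:05:22

61522 ÷ 60 = 1025 full seconds, remainder 22 frames.
1025 s = 0 h 17 min 5 s.
Timecode: 00:17:05:22.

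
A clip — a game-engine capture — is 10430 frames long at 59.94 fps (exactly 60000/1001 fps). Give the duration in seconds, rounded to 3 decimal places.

174.007 seconds

Running time = 10430 × 1001/60000 = 1044043/6000 s ≈ 174.007 s.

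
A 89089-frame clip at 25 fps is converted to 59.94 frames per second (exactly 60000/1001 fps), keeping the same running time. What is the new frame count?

Target frames = source frames × (target rate / source rate) = 89089 × (60000/1001)/(25) = 89089 × 2400/1001 = 213600.

213600 frames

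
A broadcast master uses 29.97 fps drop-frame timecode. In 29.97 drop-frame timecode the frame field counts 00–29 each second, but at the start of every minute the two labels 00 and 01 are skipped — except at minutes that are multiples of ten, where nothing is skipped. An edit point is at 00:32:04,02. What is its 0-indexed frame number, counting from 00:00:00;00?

57664

Complete 10-minute blocks: 3, each 17982 frames → 53946.
Remaining 2 whole minutes in the current block: 1800 + 1 × 1798 = 3598 frames.
Within the current minute: 4 × 30 + 2 − 2 = 120 (labels ;00/;01 skipped at this minute). Total = 53946 + 3598 + 120 = 57664.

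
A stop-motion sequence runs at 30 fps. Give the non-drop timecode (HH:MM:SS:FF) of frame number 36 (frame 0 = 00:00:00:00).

36 ÷ 30 = 1 full seconds, remainder 6 frames.
1 s = 0 h 0 min 1 s.
Timecode: 00:00:01:06.

00:00:01:06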